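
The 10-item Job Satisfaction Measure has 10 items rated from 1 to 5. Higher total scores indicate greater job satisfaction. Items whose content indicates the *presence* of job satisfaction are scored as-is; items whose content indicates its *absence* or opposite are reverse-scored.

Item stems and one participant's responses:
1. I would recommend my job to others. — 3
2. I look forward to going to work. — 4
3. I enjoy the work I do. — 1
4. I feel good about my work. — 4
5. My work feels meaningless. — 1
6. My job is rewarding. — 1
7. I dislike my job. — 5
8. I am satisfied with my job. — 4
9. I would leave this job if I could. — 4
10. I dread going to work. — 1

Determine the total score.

Items 5, 7, 9, 10 describe the absence/opposite of job satisfaction → reverse-score.
reversed = (1+5) − raw = 6 − raw.
  item 1: 3
  item 2: 4
  item 3: 1
  item 4: 4
  item 5: 6 − 1 = 5
  item 6: 1
  item 7: 6 − 5 = 1
  item 8: 4
  item 9: 6 − 4 = 2
  item 10: 6 − 1 = 5
Total = 3 + 4 + 1 + 4 + 5 + 1 + 1 + 4 + 2 + 5 = 30

30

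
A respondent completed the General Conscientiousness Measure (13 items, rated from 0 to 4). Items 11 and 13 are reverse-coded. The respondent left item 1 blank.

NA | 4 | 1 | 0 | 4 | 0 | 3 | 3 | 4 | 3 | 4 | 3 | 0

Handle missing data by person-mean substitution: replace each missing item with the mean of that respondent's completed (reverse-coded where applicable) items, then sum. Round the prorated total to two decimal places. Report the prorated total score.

31.42

Reverse-coded (on a 0–4 scale, reversed = 4 − raw):
  item 11: 4 − 4 = 0
  item 13: 4 − 0 = 4
Completed scored items (12 of 13): 4, 1, 0, 4, 0, 3, 3, 4, 3, 0, 3, 4; sum = 29.
Person mean = 29 / 12 ≈ 2.4167
Prorated total = (29 / 12) × 13 = 31.42 (to 2 dp)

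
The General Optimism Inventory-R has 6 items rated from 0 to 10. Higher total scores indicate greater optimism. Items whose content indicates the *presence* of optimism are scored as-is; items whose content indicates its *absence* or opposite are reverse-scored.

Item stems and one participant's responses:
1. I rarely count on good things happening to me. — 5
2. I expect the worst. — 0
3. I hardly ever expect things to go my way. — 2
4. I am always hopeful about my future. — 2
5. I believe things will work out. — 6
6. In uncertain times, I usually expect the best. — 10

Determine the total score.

41

Items 1, 2, 3 describe the absence/opposite of optimism → reverse-score.
on a 0–10 scale, reversed = 10 − raw.
  item 1: 10 − 5 = 5
  item 2: 10 − 0 = 10
  item 3: 10 − 2 = 8
  item 4: 2
  item 5: 6
  item 6: 10
Total = 5 + 10 + 8 + 2 + 6 + 10 = 41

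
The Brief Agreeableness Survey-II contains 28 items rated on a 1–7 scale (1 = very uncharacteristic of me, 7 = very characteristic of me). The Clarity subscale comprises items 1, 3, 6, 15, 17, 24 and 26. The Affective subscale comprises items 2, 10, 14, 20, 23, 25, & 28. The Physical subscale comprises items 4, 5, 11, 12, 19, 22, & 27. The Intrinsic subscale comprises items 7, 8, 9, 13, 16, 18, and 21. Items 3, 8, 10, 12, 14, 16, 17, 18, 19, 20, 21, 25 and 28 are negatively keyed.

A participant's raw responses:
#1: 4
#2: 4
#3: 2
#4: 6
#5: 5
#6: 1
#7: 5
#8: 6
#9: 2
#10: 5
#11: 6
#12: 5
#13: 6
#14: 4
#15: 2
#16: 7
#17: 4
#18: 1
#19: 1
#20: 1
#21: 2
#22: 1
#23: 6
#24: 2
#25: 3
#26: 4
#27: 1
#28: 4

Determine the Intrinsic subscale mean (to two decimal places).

4.14

Intrinsic items: 7, 8, 9, 13, 16, 18, 21.
Of these, items 8, 16, 18 and 21 are negatively keyed; reversed = (1+7) − raw = 8 − raw.
  item 7: 5
  item 8: 8 − 6 = 2
  item 9: 2
  item 13: 6
  item 16: 8 − 7 = 1
  item 18: 8 − 1 = 7
  item 21: 8 − 2 = 6
Sum = 5 + 2 + 2 + 6 + 1 + 7 + 6 = 29
Mean = 29 / 7 = 4.14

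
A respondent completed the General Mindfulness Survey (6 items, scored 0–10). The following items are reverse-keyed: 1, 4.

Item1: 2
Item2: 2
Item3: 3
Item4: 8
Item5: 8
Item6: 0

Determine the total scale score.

23

Reverse-coded items (reversed = (0+10) − raw = 10 − raw):
  item 1: 10 − 2 = 8
  item 4: 10 − 8 = 2
Scored items: 8, 2, 3, 2, 8, 0
Total = 8 + 2 + 3 + 2 + 8 + 0 = 23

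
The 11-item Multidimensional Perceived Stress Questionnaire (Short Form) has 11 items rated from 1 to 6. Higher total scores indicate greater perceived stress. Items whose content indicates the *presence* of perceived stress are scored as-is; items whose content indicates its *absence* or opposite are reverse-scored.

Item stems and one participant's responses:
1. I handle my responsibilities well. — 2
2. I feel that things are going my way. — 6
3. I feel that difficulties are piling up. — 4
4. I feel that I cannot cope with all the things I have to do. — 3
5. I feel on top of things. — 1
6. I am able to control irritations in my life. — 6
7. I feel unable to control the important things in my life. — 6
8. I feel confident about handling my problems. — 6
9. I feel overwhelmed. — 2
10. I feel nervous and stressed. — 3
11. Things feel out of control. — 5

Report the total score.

37

Items 1, 2, 5, 6, 8 describe the absence/opposite of perceived stress → reverse-score.
on a 1–6 scale, reversed = 7 − raw.
  item 1: 7 − 2 = 5
  item 2: 7 − 6 = 1
  item 3: 4
  item 4: 3
  item 5: 7 − 1 = 6
  item 6: 7 − 6 = 1
  item 7: 6
  item 8: 7 − 6 = 1
  item 9: 2
  item 10: 3
  item 11: 5
Total = 5 + 1 + 4 + 3 + 6 + 1 + 6 + 1 + 2 + 3 + 5 = 37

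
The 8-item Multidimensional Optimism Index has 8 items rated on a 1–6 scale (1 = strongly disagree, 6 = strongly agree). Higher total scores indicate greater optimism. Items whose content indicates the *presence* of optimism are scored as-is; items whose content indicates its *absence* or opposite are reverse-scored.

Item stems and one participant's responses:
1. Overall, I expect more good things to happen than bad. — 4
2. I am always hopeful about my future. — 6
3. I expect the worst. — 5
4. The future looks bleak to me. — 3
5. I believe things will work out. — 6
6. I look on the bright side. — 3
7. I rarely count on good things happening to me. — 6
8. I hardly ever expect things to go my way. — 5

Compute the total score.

28

Items 3, 4, 7, 8 describe the absence/opposite of optimism → reverse-score.
on a 1–6 scale, reversed = 7 − raw.
  item 1: 4
  item 2: 6
  item 3: 7 − 5 = 2
  item 4: 7 − 3 = 4
  item 5: 6
  item 6: 3
  item 7: 7 − 6 = 1
  item 8: 7 − 5 = 2
Total = 4 + 6 + 2 + 4 + 6 + 3 + 1 + 2 = 28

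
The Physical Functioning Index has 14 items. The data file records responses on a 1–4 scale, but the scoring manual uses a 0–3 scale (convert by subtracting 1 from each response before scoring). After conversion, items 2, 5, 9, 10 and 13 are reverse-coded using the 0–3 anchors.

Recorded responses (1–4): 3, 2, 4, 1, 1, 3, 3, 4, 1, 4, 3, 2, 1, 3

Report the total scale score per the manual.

Convert to 0–3: 2, 1, 3, 0, 0, 2, 2, 3, 0, 3, 2, 1, 0, 2
Reverse-coded (reversed = (0+3) − raw = 3 − raw):
  item 2: 3 − 1 = 2
  item 5: 3 − 0 = 3
  item 9: 3 − 0 = 3
  item 10: 3 − 3 = 0
  item 13: 3 − 0 = 3
Scored: 2, 2, 3, 0, 3, 2, 2, 3, 3, 0, 2, 1, 3, 2
Total = 28

28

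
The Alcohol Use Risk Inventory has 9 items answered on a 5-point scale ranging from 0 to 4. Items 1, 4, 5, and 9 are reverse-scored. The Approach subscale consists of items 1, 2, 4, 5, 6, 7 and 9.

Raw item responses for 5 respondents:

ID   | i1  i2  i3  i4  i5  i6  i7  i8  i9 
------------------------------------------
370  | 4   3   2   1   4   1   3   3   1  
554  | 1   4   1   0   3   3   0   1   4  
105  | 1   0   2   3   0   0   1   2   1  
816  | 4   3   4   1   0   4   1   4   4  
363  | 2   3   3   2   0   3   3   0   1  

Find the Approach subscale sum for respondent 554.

Respondent 554 raw: 1, 4, 1, 0, 3, 3, 0, 1, 4.
Approach items: 1, 2, 4, 5, 6, 7, 9.
Reverse-coded (on a 0–4 scale, reversed = 4 − raw):
  item 1: 4 − 1 = 3
  item 2: 4
  item 4: 4 − 0 = 4
  item 5: 4 − 3 = 1
  item 6: 3
  item 7: 0
  item 9: 4 − 4 = 0
Sum = 3 + 4 + 4 + 1 + 3 + 0 + 0 = 15

15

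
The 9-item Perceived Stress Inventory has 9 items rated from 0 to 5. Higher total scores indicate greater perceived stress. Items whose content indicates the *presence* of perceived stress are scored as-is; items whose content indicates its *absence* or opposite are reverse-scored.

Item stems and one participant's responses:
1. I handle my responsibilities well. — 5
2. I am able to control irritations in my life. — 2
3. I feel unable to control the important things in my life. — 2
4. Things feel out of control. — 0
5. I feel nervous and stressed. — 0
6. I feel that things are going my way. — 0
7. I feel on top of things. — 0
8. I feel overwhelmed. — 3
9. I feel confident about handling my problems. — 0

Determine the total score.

23

Items 1, 2, 6, 7, 9 describe the absence/opposite of perceived stress → reverse-score.
reversed = (0+5) − raw = 5 − raw.
  item 1: 5 − 5 = 0
  item 2: 5 − 2 = 3
  item 3: 2
  item 4: 0
  item 5: 0
  item 6: 5 − 0 = 5
  item 7: 5 − 0 = 5
  item 8: 3
  item 9: 5 − 0 = 5
Total = 0 + 3 + 2 + 0 + 0 + 5 + 5 + 3 + 5 = 23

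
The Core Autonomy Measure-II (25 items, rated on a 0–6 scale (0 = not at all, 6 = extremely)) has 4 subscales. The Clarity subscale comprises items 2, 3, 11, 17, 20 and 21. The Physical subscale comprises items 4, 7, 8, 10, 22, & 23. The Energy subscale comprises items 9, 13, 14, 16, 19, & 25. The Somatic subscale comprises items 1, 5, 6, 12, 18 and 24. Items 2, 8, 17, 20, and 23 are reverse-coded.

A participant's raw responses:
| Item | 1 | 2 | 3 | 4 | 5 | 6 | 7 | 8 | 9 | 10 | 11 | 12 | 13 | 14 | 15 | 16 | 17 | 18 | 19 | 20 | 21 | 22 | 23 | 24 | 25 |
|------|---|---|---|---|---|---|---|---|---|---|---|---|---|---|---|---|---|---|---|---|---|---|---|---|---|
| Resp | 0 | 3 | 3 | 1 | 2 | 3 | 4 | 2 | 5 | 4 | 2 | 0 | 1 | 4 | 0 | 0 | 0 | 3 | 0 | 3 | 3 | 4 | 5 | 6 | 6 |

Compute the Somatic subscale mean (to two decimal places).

Somatic items: 1, 5, 6, 12, 18, 24.
  item 1: 0
  item 5: 2
  item 6: 3
  item 12: 0
  item 18: 3
  item 24: 6
Sum = 0 + 2 + 3 + 0 + 3 + 6 = 14
Mean = 14 / 6 = 2.33

2.33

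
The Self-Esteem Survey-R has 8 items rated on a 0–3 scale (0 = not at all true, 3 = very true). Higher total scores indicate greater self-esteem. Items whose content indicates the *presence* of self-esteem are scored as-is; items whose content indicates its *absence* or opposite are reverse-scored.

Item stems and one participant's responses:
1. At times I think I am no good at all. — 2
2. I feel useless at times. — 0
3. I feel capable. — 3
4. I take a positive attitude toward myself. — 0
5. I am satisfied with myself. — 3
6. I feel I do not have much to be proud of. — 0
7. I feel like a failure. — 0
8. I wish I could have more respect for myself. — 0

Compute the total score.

Items 1, 2, 6, 7, 8 describe the absence/opposite of self-esteem → reverse-score.
reverse-coded value = 3 − response.
  item 1: 3 − 2 = 1
  item 2: 3 − 0 = 3
  item 3: 3
  item 4: 0
  item 5: 3
  item 6: 3 − 0 = 3
  item 7: 3 − 0 = 3
  item 8: 3 − 0 = 3
Total = 1 + 3 + 3 + 0 + 3 + 3 + 3 + 3 = 19

19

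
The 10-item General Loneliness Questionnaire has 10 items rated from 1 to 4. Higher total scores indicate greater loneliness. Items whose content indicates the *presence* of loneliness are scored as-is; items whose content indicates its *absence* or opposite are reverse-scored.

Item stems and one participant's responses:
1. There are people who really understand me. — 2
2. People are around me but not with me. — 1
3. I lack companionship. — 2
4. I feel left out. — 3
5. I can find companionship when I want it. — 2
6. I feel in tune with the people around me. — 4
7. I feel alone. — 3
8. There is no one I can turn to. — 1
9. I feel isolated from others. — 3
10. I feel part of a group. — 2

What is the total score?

Items 1, 5, 6, 10 describe the absence/opposite of loneliness → reverse-score.
reverse-coded value = 5 − response.
  item 1: 5 − 2 = 3
  item 2: 1
  item 3: 2
  item 4: 3
  item 5: 5 − 2 = 3
  item 6: 5 − 4 = 1
  item 7: 3
  item 8: 1
  item 9: 3
  item 10: 5 − 2 = 3
Total = 3 + 1 + 2 + 3 + 3 + 1 + 3 + 1 + 3 + 3 = 23

23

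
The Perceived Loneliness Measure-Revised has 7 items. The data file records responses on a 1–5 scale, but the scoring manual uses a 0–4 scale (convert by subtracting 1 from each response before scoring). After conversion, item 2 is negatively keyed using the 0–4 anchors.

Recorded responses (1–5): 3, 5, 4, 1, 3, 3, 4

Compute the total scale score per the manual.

Convert to 0–4: 2, 4, 3, 0, 2, 2, 3
Reverse-coded (reverse-coded value = 4 − response):
  item 2: 4 − 4 = 0
Scored: 2, 0, 3, 0, 2, 2, 3
Total = 12

12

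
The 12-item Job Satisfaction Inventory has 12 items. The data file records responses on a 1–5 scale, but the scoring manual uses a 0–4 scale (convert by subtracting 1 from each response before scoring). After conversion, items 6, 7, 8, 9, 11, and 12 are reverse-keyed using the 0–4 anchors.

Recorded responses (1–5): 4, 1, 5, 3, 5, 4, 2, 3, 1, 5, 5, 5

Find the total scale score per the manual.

Convert to 0–4: 3, 0, 4, 2, 4, 3, 1, 2, 0, 4, 4, 4
Reverse-coded (reverse-coded value = 4 − response):
  item 6: 4 − 3 = 1
  item 7: 4 − 1 = 3
  item 8: 4 − 2 = 2
  item 9: 4 − 0 = 4
  item 11: 4 − 4 = 0
  item 12: 4 − 4 = 0
Scored: 3, 0, 4, 2, 4, 1, 3, 2, 4, 4, 0, 0
Total = 27

27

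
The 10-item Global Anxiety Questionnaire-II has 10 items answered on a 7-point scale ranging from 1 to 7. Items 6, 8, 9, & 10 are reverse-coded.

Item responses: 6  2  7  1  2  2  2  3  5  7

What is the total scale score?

35

Reversing items 6, 8, 9, and 10 with 8 − raw:
Total = 6 + 2 + 7 + 1 + 2 + (8−2) + 2 + (8−3) + (8−5) + (8−7)
      = 6 + 2 + 7 + 1 + 2 + 6 + 2 + 5 + 3 + 1 = 35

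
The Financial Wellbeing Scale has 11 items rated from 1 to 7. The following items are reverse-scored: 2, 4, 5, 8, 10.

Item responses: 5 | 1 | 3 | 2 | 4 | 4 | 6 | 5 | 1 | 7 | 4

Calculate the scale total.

44

Reverse-coded items (on a 1–7 scale, reversed = 8 − raw):
  item 2: 8 − 1 = 7
  item 4: 8 − 2 = 6
  item 5: 8 − 4 = 4
  item 8: 8 − 5 = 3
  item 10: 8 − 7 = 1
After reverse-coding: 5, 7, 3, 6, 4, 4, 6, 3, 1, 1, 4
Total = 5 + 7 + 3 + 6 + 4 + 4 + 6 + 3 + 1 + 1 + 4 = 44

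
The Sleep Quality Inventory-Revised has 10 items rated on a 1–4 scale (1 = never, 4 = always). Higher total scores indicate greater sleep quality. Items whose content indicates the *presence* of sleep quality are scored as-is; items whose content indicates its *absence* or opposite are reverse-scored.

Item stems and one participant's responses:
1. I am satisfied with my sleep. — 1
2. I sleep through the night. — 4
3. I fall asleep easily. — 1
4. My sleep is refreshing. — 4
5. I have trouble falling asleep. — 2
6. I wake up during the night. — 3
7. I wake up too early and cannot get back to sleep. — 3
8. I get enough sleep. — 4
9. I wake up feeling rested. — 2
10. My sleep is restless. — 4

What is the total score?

Items 5, 6, 7, 10 describe the absence/opposite of sleep quality → reverse-score.
reverse-coded value = 5 − response.
  item 1: 1
  item 2: 4
  item 3: 1
  item 4: 4
  item 5: 5 − 2 = 3
  item 6: 5 − 3 = 2
  item 7: 5 − 3 = 2
  item 8: 4
  item 9: 2
  item 10: 5 − 4 = 1
Total = 1 + 4 + 1 + 4 + 3 + 2 + 2 + 4 + 2 + 1 = 24

24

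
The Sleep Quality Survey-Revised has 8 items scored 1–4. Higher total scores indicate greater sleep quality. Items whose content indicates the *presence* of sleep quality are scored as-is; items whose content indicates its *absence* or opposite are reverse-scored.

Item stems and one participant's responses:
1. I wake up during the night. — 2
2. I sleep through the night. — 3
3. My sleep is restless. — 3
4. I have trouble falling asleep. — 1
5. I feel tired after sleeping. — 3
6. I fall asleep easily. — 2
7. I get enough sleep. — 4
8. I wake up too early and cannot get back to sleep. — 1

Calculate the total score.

Items 1, 3, 4, 5, 8 describe the absence/opposite of sleep quality → reverse-score.
reversed = (1+4) − raw = 5 − raw.
  item 1: 5 − 2 = 3
  item 2: 3
  item 3: 5 − 3 = 2
  item 4: 5 − 1 = 4
  item 5: 5 − 3 = 2
  item 6: 2
  item 7: 4
  item 8: 5 − 1 = 4
Total = 3 + 3 + 2 + 4 + 2 + 2 + 4 + 4 = 24

24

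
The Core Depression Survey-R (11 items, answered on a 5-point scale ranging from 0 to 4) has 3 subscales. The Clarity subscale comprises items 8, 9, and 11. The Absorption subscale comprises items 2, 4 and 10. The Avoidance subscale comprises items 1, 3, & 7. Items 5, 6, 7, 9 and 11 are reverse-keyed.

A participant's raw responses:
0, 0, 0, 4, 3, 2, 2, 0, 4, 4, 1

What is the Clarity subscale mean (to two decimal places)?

1.00

Clarity items: 8, 9, 11.
Of these, items 9 and 11 are reverse-keyed; reverse-coded value = 4 − response.
  item 8: 0
  item 9: 4 − 4 = 0
  item 11: 4 − 1 = 3
Sum = 0 + 0 + 3 = 3
Mean = 3 / 3 = 1.00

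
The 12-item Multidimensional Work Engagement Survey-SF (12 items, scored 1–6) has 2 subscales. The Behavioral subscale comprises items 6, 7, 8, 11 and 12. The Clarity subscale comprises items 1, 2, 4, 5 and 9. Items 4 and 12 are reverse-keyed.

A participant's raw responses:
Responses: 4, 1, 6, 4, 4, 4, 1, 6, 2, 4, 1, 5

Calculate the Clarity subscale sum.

14

Clarity items: 1, 2, 4, 5, 9.
Of these, item 4 is reverse-keyed; on a 1–6 scale, reversed = 7 − raw.
  item 1: 4
  item 2: 1
  item 4: 7 − 4 = 3
  item 5: 4
  item 9: 2
Sum = 4 + 1 + 3 + 4 + 2 = 14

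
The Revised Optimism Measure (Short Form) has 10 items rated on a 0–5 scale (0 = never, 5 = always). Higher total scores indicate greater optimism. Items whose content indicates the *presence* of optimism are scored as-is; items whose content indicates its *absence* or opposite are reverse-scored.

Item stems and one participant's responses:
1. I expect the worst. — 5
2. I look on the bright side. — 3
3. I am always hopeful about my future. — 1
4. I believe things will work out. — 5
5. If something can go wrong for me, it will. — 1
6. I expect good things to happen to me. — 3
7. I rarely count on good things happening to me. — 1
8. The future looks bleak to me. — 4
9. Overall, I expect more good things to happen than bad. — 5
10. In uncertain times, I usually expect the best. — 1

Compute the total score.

27

Items 1, 5, 7, 8 describe the absence/opposite of optimism → reverse-score.
on a 0–5 scale, reversed = 5 − raw.
  item 1: 5 − 5 = 0
  item 2: 3
  item 3: 1
  item 4: 5
  item 5: 5 − 1 = 4
  item 6: 3
  item 7: 5 − 1 = 4
  item 8: 5 − 4 = 1
  item 9: 5
  item 10: 1
Total = 0 + 3 + 1 + 5 + 4 + 3 + 4 + 1 + 5 + 1 = 27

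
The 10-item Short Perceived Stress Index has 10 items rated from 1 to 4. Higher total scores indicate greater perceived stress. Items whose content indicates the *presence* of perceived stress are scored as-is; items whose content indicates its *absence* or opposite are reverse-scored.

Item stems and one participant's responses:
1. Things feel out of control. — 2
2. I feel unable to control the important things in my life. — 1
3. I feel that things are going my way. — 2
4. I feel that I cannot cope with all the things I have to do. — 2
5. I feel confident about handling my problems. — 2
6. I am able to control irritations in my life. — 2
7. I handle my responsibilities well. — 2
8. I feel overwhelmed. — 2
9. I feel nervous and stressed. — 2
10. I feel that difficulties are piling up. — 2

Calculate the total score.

23

Items 3, 5, 6, 7 describe the absence/opposite of perceived stress → reverse-score.
reverse-coded value = 5 − response.
  item 1: 2
  item 2: 1
  item 3: 5 − 2 = 3
  item 4: 2
  item 5: 5 − 2 = 3
  item 6: 5 − 2 = 3
  item 7: 5 − 2 = 3
  item 8: 2
  item 9: 2
  item 10: 2
Total = 2 + 1 + 3 + 2 + 3 + 3 + 3 + 2 + 2 + 2 = 23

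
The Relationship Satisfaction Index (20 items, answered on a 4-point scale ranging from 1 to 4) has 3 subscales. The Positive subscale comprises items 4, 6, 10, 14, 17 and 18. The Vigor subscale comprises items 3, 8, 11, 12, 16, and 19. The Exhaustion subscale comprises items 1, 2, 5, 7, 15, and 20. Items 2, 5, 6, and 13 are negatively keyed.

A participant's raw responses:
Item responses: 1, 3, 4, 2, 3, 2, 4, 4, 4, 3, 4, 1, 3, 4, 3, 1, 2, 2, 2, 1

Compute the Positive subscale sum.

16

Positive items: 4, 6, 10, 14, 17, 18.
Of these, item 6 is negatively keyed; on a 1–4 scale, reversed = 5 − raw.
  item 4: 2
  item 6: 5 − 2 = 3
  item 10: 3
  item 14: 4
  item 17: 2
  item 18: 2
Sum = 2 + 3 + 3 + 4 + 2 + 2 = 16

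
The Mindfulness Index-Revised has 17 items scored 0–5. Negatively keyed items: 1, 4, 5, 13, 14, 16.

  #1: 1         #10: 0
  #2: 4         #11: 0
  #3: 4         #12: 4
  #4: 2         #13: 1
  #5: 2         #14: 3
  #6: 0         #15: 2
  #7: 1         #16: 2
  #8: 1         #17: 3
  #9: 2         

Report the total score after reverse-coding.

40

Reversing items 1, 4, 5, 13, 14, & 16 with 5 − raw:
Total = (5−1) + 4 + 4 + (5−2) + (5−2) + 0 + 1 + 1 + 2 + 0 + 0 + 4 + (5−1) + (5−3) + 2 + (5−2) + 3
      = 4 + 4 + 4 + 3 + 3 + 0 + 1 + 1 + 2 + 0 + 0 + 4 + 4 + 2 + 2 + 3 + 3 = 40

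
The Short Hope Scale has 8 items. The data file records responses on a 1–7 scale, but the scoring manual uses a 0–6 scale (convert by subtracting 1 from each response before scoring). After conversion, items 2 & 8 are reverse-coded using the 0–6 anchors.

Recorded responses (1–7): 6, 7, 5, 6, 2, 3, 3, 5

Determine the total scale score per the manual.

21

Convert to 0–6: 5, 6, 4, 5, 1, 2, 2, 4
Reverse-coded (on a 0–6 scale, reversed = 6 − raw):
  item 2: 6 − 6 = 0
  item 8: 6 − 4 = 2
Scored: 5, 0, 4, 5, 1, 2, 2, 2
Total = 21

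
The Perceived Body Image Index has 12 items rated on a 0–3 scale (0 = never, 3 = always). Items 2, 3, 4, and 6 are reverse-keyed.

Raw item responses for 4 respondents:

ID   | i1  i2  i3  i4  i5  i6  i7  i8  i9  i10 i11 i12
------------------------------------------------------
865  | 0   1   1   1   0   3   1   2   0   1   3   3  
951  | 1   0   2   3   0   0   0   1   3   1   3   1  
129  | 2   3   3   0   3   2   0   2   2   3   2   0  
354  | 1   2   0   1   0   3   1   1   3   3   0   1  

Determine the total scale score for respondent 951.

Respondent 951 raw: 1, 0, 2, 3, 0, 0, 0, 1, 3, 1, 3, 1.
Reverse-coded (reversed = (0+3) − raw = 3 − raw):
  item 1: 1
  item 2: 3 − 0 = 3
  item 3: 3 − 2 = 1
  item 4: 3 − 3 = 0
  item 5: 0
  item 6: 3 − 0 = 3
  item 7: 0
  item 8: 1
  item 9: 3
  item 10: 1
  item 11: 3
  item 12: 1
Sum = 1 + 3 + 1 + 0 + 0 + 3 + 0 + 1 + 3 + 1 + 3 + 1 = 17

17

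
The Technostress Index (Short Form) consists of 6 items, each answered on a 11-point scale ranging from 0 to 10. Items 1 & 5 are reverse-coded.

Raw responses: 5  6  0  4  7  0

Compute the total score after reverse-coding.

18

Raw sum = 22. Reverse-coded items: 1, 5; their raw sum = 12.
Each reversal replaces raw with 10 − raw, changing the total by 10 − 2·raw per item.
Total = 22 + 2·10 − 2·12 = 22 + 20 − 24 = 18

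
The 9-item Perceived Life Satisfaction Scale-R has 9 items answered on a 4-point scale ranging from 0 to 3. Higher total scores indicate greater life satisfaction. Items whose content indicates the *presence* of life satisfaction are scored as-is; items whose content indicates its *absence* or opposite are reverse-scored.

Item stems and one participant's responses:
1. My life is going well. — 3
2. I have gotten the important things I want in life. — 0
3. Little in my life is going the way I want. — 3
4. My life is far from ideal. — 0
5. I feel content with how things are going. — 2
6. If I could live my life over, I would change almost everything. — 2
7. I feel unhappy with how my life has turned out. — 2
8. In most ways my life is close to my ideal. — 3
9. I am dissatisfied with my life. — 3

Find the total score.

13

Items 3, 4, 6, 7, 9 describe the absence/opposite of life satisfaction → reverse-score.
reverse-coded value = 3 − response.
  item 1: 3
  item 2: 0
  item 3: 3 − 3 = 0
  item 4: 3 − 0 = 3
  item 5: 2
  item 6: 3 − 2 = 1
  item 7: 3 − 2 = 1
  item 8: 3
  item 9: 3 − 3 = 0
Total = 3 + 0 + 0 + 3 + 2 + 1 + 1 + 3 + 0 = 13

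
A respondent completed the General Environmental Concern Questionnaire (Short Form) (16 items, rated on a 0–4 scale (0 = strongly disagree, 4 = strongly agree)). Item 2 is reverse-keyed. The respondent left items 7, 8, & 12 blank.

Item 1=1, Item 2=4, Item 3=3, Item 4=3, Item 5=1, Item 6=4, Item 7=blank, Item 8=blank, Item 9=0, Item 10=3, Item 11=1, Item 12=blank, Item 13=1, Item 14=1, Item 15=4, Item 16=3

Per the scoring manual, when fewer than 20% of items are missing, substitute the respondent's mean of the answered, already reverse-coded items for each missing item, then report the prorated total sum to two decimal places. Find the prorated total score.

30.77

Reverse-coded (on a 0–4 scale, reversed = 4 − raw):
  item 2: 4 − 4 = 0
Completed scored items (13 of 16): 1, 0, 3, 3, 1, 4, 0, 3, 1, 1, 1, 4, 3; sum = 25.
Person mean = 25 / 13 ≈ 1.9231
Prorated total = (25 / 13) × 16 = 30.77 (to 2 dp)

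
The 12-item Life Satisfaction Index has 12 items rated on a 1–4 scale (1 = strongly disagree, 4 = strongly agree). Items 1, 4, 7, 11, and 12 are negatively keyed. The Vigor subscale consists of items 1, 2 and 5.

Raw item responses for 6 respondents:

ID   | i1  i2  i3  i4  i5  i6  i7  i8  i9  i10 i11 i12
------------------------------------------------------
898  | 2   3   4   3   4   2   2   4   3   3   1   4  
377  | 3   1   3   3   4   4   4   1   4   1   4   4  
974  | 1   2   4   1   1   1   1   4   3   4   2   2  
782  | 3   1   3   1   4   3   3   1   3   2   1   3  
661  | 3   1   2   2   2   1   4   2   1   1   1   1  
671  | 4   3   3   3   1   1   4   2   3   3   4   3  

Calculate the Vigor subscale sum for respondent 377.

Respondent 377 raw: 3, 1, 3, 3, 4, 4, 4, 1, 4, 1, 4, 4.
Vigor items: 1, 2, 5.
Reverse-coded (reversed = (1+4) − raw = 5 − raw):
  item 1: 5 − 3 = 2
  item 2: 1
  item 5: 4
Sum = 2 + 1 + 4 = 7

7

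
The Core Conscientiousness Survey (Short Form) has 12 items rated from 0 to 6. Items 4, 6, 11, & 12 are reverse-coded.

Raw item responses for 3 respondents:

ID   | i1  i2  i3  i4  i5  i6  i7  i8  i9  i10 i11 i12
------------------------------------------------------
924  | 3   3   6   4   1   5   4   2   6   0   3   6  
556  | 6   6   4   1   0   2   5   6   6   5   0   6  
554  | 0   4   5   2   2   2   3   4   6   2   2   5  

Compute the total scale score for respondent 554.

39

Respondent 554 raw: 0, 4, 5, 2, 2, 2, 3, 4, 6, 2, 2, 5.
Reverse-coded (reversed = (0+6) − raw = 6 − raw):
  item 1: 0
  item 2: 4
  item 3: 5
  item 4: 6 − 2 = 4
  item 5: 2
  item 6: 6 − 2 = 4
  item 7: 3
  item 8: 4
  item 9: 6
  item 10: 2
  item 11: 6 − 2 = 4
  item 12: 6 − 5 = 1
Sum = 0 + 4 + 5 + 4 + 2 + 4 + 3 + 4 + 6 + 2 + 4 + 1 = 39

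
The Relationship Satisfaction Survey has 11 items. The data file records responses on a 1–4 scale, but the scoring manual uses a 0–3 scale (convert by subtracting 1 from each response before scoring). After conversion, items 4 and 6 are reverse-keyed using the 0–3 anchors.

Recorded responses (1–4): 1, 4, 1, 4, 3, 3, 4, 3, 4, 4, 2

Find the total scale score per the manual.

Convert to 0–3: 0, 3, 0, 3, 2, 2, 3, 2, 3, 3, 1
Reverse-coded (on a 0–3 scale, reversed = 3 − raw):
  item 4: 3 − 3 = 0
  item 6: 3 − 2 = 1
Scored: 0, 3, 0, 0, 2, 1, 3, 2, 3, 3, 1
Total = 18

18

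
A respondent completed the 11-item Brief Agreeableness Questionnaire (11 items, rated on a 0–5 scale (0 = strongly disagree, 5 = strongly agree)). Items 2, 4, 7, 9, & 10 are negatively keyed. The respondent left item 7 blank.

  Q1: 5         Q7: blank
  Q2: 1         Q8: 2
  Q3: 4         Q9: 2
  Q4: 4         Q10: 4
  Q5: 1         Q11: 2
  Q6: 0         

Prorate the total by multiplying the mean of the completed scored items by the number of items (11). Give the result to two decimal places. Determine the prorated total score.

25.30

Reverse-coded (reverse-coded value = 5 − response):
  item 2: 5 − 1 = 4
  item 4: 5 − 4 = 1
  item 9: 5 − 2 = 3
  item 10: 5 − 4 = 1
Completed scored items (10 of 11): 5, 4, 4, 1, 1, 0, 2, 3, 1, 2; sum = 23.
Person mean = 23 / 10 ≈ 2.3000
Prorated total = (23 / 10) × 11 = 25.30 (to 2 dp)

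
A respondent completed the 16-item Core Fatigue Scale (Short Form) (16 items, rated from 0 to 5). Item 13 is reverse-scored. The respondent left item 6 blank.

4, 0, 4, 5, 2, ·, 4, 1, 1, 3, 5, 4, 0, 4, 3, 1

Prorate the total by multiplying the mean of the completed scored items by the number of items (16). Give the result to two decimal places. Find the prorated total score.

Reverse-coded (reverse-coded value = 5 − response):
  item 13: 5 − 0 = 5
Completed scored items (15 of 16): 4, 0, 4, 5, 2, 4, 1, 1, 3, 5, 4, 5, 4, 3, 1; sum = 46.
Person mean = 46 / 15 ≈ 3.0667
Prorated total = (46 / 15) × 16 = 49.07 (to 2 dp)

49.07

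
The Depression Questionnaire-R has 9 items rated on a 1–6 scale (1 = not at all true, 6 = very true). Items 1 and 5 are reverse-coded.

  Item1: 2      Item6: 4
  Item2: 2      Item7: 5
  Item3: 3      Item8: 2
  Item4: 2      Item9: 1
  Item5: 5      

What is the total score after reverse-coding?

26

Raw sum = 26. Reverse-coded items: 1, 5; their raw sum = 7.
Each reversal replaces raw with 7 − raw, changing the total by 7 − 2·raw per item.
Total = 26 + 2·7 − 2·7 = 26 + 14 − 14 = 26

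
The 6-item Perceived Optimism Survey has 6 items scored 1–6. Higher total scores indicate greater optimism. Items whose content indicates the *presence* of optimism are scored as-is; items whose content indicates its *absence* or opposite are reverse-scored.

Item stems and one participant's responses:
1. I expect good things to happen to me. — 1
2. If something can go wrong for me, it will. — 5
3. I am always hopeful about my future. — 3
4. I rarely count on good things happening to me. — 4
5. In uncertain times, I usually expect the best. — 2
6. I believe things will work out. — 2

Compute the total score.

13

Items 2, 4 describe the absence/opposite of optimism → reverse-score.
reverse-coded value = 7 − response.
  item 1: 1
  item 2: 7 − 5 = 2
  item 3: 3
  item 4: 7 − 4 = 3
  item 5: 2
  item 6: 2
Total = 1 + 2 + 3 + 3 + 2 + 2 = 13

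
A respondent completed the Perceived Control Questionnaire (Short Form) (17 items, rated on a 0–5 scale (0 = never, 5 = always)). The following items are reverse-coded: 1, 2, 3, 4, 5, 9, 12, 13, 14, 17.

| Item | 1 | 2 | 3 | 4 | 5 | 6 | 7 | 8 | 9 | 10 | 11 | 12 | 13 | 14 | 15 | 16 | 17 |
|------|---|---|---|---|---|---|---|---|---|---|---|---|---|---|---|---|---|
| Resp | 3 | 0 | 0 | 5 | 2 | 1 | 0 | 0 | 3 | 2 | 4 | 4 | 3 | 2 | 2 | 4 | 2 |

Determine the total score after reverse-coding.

Apply reverse scoring (reversed = (0+5) − raw = 5 − raw):
  item 1: 5 − 3 = 2
  item 2: 5 − 0 = 5
  item 3: 5 − 0 = 5
  item 4: 5 − 5 = 0
  item 5: 5 − 2 = 3
  item 9: 5 − 3 = 2
  item 12: 5 − 4 = 1
  item 13: 5 − 3 = 2
  item 14: 5 − 2 = 3
  item 17: 5 − 2 = 3
After reverse-coding: 2, 5, 5, 0, 3, 1, 0, 0, 2, 2, 4, 1, 2, 3, 2, 4, 3
Total = 2 + 5 + 5 + 0 + 3 + 1 + 0 + 0 + 2 + 2 + 4 + 1 + 2 + 3 + 2 + 4 + 3 = 39

39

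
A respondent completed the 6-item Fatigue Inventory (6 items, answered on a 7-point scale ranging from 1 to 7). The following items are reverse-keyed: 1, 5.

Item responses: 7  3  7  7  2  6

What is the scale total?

Reverse-coded items (on a 1–7 scale, reversed = 8 − raw):
  item 1: 8 − 7 = 1
  item 5: 8 − 2 = 6
After reverse-coding: 1, 3, 7, 7, 6, 6
Total = 1 + 3 + 7 + 7 + 6 + 6 = 30

30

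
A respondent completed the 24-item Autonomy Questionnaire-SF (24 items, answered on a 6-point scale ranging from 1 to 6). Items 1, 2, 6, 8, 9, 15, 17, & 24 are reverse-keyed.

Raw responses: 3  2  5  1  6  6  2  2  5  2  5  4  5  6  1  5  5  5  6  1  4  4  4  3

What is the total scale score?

Reverse-keyed items use 7 − raw:
  item 1: 7 − 3 = 4
  item 2: 7 − 2 = 5
  item 6: 7 − 6 = 1
  item 8: 7 − 2 = 5
  item 9: 7 − 5 = 2
  item 15: 7 − 1 = 6
  item 17: 7 − 5 = 2
  item 24: 7 − 3 = 4
Scored items: 4, 5, 5, 1, 6, 1, 2, 5, 2, 2, 5, 4, 5, 6, 6, 5, 2, 5, 6, 1, 4, 4, 4, 4
Total = 4 + 5 + 5 + 1 + 6 + 1 + 2 + 5 + 2 + 2 + 5 + 4 + 5 + 6 + 6 + 5 + 2 + 5 + 6 + 1 + 4 + 4 + 4 + 4 = 94

94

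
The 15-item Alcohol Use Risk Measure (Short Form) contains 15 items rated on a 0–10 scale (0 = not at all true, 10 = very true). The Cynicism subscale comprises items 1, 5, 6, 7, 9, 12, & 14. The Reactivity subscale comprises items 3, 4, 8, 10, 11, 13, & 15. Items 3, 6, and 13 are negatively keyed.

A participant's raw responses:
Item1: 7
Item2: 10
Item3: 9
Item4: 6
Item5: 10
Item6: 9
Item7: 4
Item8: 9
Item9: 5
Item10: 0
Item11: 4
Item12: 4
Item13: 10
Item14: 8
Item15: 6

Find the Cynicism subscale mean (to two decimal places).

Cynicism items: 1, 5, 6, 7, 9, 12, 14.
Of these, item 6 is negatively keyed; reversed = (0+10) − raw = 10 − raw.
  item 1: 7
  item 5: 10
  item 6: 10 − 9 = 1
  item 7: 4
  item 9: 5
  item 12: 4
  item 14: 8
Sum = 7 + 10 + 1 + 4 + 5 + 4 + 8 = 39
Mean = 39 / 7 = 5.57

5.57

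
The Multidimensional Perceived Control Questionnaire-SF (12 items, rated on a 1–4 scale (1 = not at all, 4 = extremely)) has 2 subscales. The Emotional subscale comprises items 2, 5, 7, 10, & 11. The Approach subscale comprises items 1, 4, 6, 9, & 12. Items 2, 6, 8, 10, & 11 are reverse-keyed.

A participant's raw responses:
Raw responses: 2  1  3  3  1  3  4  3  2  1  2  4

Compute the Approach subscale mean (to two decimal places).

Approach items: 1, 4, 6, 9, 12.
Of these, item 6 is reverse-keyed; reverse-coded value = 5 − response.
  item 1: 2
  item 4: 3
  item 6: 5 − 3 = 2
  item 9: 2
  item 12: 4
Sum = 2 + 3 + 2 + 2 + 4 = 13
Mean = 13 / 5 = 2.60

2.60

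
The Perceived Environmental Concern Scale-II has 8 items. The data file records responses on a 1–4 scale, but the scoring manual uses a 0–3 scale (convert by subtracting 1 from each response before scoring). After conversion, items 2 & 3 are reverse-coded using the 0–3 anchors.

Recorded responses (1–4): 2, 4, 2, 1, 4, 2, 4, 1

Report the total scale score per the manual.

Convert to 0–3: 1, 3, 1, 0, 3, 1, 3, 0
Reverse-coded (reversed = (0+3) − raw = 3 − raw):
  item 2: 3 − 3 = 0
  item 3: 3 − 1 = 2
Scored: 1, 0, 2, 0, 3, 1, 3, 0
Total = 10

10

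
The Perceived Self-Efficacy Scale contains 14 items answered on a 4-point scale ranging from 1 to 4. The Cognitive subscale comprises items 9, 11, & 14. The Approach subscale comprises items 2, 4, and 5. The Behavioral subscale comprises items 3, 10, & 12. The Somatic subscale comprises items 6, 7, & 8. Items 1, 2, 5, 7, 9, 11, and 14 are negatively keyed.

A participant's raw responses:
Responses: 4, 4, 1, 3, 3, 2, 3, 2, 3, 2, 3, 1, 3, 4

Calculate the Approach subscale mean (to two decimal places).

2.00

Approach items: 2, 4, 5.
Of these, items 2 and 5 are negatively keyed; on a 1–4 scale, reversed = 5 − raw.
  item 2: 5 − 4 = 1
  item 4: 3
  item 5: 5 − 3 = 2
Sum = 1 + 3 + 2 = 6
Mean = 6 / 3 = 2.00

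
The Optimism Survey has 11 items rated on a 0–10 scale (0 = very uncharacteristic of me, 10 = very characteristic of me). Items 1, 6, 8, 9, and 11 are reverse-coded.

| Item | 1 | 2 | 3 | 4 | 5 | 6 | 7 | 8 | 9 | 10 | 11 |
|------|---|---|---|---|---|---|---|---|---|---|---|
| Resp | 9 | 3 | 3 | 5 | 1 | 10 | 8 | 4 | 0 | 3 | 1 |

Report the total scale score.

49

Raw sum = 47. Reverse-coded items: 1, 6, 8, 9, 11; their raw sum = 24.
Each reversal replaces raw with 10 − raw, changing the total by 10 − 2·raw per item.
Total = 47 + 5·10 − 2·24 = 47 + 50 − 48 = 49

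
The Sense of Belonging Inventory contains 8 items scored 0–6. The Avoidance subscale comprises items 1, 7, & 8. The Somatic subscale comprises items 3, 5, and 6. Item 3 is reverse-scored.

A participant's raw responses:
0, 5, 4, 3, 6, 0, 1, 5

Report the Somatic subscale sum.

8

Somatic items: 3, 5, 6.
Of these, item 3 is reverse-scored; on a 0–6 scale, reversed = 6 − raw.
  item 3: 6 − 4 = 2
  item 5: 6
  item 6: 0
Sum = 2 + 6 + 0 = 8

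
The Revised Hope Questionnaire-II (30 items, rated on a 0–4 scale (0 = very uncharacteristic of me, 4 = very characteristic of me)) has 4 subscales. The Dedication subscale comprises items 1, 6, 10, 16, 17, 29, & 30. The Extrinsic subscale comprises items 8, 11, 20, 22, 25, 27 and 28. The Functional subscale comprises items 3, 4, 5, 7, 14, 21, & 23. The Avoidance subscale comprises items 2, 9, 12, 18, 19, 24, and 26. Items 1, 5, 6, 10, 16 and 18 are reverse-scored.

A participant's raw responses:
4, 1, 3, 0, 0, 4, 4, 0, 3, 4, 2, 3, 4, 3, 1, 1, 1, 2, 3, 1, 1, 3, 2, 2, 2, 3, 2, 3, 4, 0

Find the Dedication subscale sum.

8

Dedication items: 1, 6, 10, 16, 17, 29, 30.
Of these, items 1, 6, 10 and 16 are reverse-scored; reverse-coded value = 4 − response.
  item 1: 4 − 4 = 0
  item 6: 4 − 4 = 0
  item 10: 4 − 4 = 0
  item 16: 4 − 1 = 3
  item 17: 1
  item 29: 4
  item 30: 0
Sum = 0 + 0 + 0 + 3 + 1 + 4 + 0 = 8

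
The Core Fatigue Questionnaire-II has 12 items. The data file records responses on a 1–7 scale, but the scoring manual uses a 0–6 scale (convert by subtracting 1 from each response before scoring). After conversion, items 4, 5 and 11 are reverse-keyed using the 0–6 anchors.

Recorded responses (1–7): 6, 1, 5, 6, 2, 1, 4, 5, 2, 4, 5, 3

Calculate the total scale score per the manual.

30

Convert to 0–6: 5, 0, 4, 5, 1, 0, 3, 4, 1, 3, 4, 2
Reverse-coded (reverse-coded value = 6 − response):
  item 4: 6 − 5 = 1
  item 5: 6 − 1 = 5
  item 11: 6 − 4 = 2
Scored: 5, 0, 4, 1, 5, 0, 3, 4, 1, 3, 2, 2
Total = 30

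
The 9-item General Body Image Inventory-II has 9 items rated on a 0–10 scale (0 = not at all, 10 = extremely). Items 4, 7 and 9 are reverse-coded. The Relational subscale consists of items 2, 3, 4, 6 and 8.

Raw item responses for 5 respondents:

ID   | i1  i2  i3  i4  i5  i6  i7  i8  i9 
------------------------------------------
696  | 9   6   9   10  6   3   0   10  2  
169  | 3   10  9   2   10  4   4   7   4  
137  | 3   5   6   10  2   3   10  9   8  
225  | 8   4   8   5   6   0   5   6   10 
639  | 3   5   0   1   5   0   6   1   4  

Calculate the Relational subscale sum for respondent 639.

Respondent 639 raw: 3, 5, 0, 1, 5, 0, 6, 1, 4.
Relational items: 2, 3, 4, 6, 8.
Reverse-coded (reverse-coded value = 10 − response):
  item 2: 5
  item 3: 0
  item 4: 10 − 1 = 9
  item 6: 0
  item 8: 1
Sum = 5 + 0 + 9 + 0 + 1 = 15

15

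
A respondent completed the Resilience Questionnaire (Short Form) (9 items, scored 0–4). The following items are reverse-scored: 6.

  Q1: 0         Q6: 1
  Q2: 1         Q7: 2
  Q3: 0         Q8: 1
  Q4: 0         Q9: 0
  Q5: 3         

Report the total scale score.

10

Reverse-coded items (on a 0–4 scale, reversed = 4 − raw):
  item 6: 4 − 1 = 3
Scored responses: 0, 1, 0, 0, 3, 3, 2, 1, 0
Total = 0 + 1 + 0 + 0 + 3 + 3 + 2 + 1 + 0 = 10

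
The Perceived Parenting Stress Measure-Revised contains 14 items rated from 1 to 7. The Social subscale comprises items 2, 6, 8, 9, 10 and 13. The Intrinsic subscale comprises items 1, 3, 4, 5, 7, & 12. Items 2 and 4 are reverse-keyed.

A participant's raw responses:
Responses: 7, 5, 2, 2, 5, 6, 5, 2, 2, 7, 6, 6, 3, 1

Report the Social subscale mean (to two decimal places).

Social items: 2, 6, 8, 9, 10, 13.
Of these, item 2 is reverse-keyed; on a 1–7 scale, reversed = 8 − raw.
  item 2: 8 − 5 = 3
  item 6: 6
  item 8: 2
  item 9: 2
  item 10: 7
  item 13: 3
Sum = 3 + 6 + 2 + 2 + 7 + 3 = 23
Mean = 23 / 6 = 3.83

3.83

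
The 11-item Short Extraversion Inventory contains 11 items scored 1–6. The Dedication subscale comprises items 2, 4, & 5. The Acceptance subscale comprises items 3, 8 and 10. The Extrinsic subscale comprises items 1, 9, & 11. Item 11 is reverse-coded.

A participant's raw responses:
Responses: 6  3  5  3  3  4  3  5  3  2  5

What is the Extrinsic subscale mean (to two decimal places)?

3.67

Extrinsic items: 1, 9, 11.
Of these, item 11 is reverse-coded; reversed = (1+6) − raw = 7 − raw.
  item 1: 6
  item 9: 3
  item 11: 7 − 5 = 2
Sum = 6 + 3 + 2 = 11
Mean = 11 / 3 = 3.67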